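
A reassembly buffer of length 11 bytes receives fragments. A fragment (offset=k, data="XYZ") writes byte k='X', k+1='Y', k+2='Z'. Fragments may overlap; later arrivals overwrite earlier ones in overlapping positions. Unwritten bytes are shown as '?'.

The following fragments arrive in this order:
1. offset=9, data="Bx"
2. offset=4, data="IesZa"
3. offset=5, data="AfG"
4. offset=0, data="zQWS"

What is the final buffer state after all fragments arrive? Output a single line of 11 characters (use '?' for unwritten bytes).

Fragment 1: offset=9 data="Bx" -> buffer=?????????Bx
Fragment 2: offset=4 data="IesZa" -> buffer=????IesZaBx
Fragment 3: offset=5 data="AfG" -> buffer=????IAfGaBx
Fragment 4: offset=0 data="zQWS" -> buffer=zQWSIAfGaBx

Answer: zQWSIAfGaBx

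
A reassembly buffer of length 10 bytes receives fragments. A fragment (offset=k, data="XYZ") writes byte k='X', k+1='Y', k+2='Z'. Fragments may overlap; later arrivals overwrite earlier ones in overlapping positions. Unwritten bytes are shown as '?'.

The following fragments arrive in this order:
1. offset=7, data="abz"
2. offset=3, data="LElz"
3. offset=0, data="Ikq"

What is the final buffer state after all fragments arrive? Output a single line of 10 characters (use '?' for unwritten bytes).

Fragment 1: offset=7 data="abz" -> buffer=???????abz
Fragment 2: offset=3 data="LElz" -> buffer=???LElzabz
Fragment 3: offset=0 data="Ikq" -> buffer=IkqLElzabz

Answer: IkqLElzabz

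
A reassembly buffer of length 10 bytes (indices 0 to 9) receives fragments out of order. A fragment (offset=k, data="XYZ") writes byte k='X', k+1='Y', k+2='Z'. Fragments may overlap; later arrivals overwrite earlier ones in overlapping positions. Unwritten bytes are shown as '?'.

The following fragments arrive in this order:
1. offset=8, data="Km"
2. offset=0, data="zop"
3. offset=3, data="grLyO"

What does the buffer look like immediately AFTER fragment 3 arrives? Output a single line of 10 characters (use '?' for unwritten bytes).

Answer: zopgrLyOKm

Derivation:
Fragment 1: offset=8 data="Km" -> buffer=????????Km
Fragment 2: offset=0 data="zop" -> buffer=zop?????Km
Fragment 3: offset=3 data="grLyO" -> buffer=zopgrLyOKm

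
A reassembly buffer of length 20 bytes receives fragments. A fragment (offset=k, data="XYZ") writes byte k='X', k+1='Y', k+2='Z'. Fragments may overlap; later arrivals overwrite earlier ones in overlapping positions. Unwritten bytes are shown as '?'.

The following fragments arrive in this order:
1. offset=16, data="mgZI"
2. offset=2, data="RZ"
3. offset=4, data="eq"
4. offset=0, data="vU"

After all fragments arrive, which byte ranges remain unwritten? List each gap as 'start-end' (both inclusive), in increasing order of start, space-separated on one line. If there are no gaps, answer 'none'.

Fragment 1: offset=16 len=4
Fragment 2: offset=2 len=2
Fragment 3: offset=4 len=2
Fragment 4: offset=0 len=2
Gaps: 6-15

Answer: 6-15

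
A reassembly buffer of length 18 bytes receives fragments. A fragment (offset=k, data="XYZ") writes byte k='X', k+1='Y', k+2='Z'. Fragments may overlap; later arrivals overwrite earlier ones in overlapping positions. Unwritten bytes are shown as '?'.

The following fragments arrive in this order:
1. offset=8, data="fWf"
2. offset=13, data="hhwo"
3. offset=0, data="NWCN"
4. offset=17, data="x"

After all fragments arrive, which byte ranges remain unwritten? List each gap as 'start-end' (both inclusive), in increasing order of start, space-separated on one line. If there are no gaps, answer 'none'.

Answer: 4-7 11-12

Derivation:
Fragment 1: offset=8 len=3
Fragment 2: offset=13 len=4
Fragment 3: offset=0 len=4
Fragment 4: offset=17 len=1
Gaps: 4-7 11-12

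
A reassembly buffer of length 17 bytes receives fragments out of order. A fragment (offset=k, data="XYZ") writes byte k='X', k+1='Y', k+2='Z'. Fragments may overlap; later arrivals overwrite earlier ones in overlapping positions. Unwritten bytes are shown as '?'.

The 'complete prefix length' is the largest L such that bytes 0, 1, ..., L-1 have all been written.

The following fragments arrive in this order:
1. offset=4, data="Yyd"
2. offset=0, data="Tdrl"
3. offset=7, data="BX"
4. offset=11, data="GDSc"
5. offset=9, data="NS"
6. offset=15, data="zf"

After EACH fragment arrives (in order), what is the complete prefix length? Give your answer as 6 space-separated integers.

Answer: 0 7 9 9 15 17

Derivation:
Fragment 1: offset=4 data="Yyd" -> buffer=????Yyd?????????? -> prefix_len=0
Fragment 2: offset=0 data="Tdrl" -> buffer=TdrlYyd?????????? -> prefix_len=7
Fragment 3: offset=7 data="BX" -> buffer=TdrlYydBX???????? -> prefix_len=9
Fragment 4: offset=11 data="GDSc" -> buffer=TdrlYydBX??GDSc?? -> prefix_len=9
Fragment 5: offset=9 data="NS" -> buffer=TdrlYydBXNSGDSc?? -> prefix_len=15
Fragment 6: offset=15 data="zf" -> buffer=TdrlYydBXNSGDSczf -> prefix_len=17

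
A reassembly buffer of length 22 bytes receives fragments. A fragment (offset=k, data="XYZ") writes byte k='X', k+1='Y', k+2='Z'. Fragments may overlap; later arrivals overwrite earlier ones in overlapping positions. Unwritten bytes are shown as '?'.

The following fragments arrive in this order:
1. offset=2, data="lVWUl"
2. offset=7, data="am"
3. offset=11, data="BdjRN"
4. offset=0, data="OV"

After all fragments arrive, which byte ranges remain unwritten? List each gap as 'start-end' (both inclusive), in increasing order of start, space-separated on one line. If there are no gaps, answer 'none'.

Fragment 1: offset=2 len=5
Fragment 2: offset=7 len=2
Fragment 3: offset=11 len=5
Fragment 4: offset=0 len=2
Gaps: 9-10 16-21

Answer: 9-10 16-21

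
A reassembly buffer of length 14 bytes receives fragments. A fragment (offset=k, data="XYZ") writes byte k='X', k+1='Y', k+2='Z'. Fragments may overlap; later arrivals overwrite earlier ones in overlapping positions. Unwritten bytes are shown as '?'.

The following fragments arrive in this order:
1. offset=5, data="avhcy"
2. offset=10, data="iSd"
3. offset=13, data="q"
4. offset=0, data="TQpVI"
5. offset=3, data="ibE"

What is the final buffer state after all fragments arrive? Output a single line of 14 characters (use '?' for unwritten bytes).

Answer: TQpibEvhcyiSdq

Derivation:
Fragment 1: offset=5 data="avhcy" -> buffer=?????avhcy????
Fragment 2: offset=10 data="iSd" -> buffer=?????avhcyiSd?
Fragment 3: offset=13 data="q" -> buffer=?????avhcyiSdq
Fragment 4: offset=0 data="TQpVI" -> buffer=TQpVIavhcyiSdq
Fragment 5: offset=3 data="ibE" -> buffer=TQpibEvhcyiSdq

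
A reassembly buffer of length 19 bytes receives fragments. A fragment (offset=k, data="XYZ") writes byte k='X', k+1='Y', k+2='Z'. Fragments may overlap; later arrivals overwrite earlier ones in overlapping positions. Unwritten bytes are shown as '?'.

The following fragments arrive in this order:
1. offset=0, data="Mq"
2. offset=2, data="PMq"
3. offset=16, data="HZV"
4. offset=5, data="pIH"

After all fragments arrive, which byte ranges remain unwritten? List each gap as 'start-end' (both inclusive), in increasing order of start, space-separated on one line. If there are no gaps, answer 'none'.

Fragment 1: offset=0 len=2
Fragment 2: offset=2 len=3
Fragment 3: offset=16 len=3
Fragment 4: offset=5 len=3
Gaps: 8-15

Answer: 8-15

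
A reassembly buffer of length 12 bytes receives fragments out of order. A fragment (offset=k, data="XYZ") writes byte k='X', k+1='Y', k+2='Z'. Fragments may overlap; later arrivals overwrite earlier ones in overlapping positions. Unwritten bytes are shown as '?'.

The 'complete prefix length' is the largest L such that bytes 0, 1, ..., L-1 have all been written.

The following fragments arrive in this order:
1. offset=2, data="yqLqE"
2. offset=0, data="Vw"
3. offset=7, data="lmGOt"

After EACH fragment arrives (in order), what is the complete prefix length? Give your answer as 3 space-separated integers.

Fragment 1: offset=2 data="yqLqE" -> buffer=??yqLqE????? -> prefix_len=0
Fragment 2: offset=0 data="Vw" -> buffer=VwyqLqE????? -> prefix_len=7
Fragment 3: offset=7 data="lmGOt" -> buffer=VwyqLqElmGOt -> prefix_len=12

Answer: 0 7 12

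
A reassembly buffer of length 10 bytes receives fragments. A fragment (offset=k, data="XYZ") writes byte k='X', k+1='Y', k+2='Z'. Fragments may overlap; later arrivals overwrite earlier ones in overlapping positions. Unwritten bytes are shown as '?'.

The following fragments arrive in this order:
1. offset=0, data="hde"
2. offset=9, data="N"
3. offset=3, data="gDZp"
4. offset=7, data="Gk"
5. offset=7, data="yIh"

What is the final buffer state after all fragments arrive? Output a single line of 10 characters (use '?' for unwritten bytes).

Answer: hdegDZpyIh

Derivation:
Fragment 1: offset=0 data="hde" -> buffer=hde???????
Fragment 2: offset=9 data="N" -> buffer=hde??????N
Fragment 3: offset=3 data="gDZp" -> buffer=hdegDZp??N
Fragment 4: offset=7 data="Gk" -> buffer=hdegDZpGkN
Fragment 5: offset=7 data="yIh" -> buffer=hdegDZpyIh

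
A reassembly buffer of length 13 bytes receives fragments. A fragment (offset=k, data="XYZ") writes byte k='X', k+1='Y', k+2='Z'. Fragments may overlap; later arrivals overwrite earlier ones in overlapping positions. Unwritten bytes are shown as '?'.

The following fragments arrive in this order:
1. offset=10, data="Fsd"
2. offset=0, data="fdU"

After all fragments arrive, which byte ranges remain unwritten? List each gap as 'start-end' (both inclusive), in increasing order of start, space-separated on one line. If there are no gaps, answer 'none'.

Fragment 1: offset=10 len=3
Fragment 2: offset=0 len=3
Gaps: 3-9

Answer: 3-9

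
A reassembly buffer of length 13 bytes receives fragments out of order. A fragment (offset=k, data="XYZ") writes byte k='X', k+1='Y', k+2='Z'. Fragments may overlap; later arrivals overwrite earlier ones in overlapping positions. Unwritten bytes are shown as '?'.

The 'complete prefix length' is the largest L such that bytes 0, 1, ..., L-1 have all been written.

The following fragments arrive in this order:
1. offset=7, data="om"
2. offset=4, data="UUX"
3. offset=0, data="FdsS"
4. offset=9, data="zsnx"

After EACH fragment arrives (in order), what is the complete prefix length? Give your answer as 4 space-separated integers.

Answer: 0 0 9 13

Derivation:
Fragment 1: offset=7 data="om" -> buffer=???????om???? -> prefix_len=0
Fragment 2: offset=4 data="UUX" -> buffer=????UUXom???? -> prefix_len=0
Fragment 3: offset=0 data="FdsS" -> buffer=FdsSUUXom???? -> prefix_len=9
Fragment 4: offset=9 data="zsnx" -> buffer=FdsSUUXomzsnx -> prefix_len=13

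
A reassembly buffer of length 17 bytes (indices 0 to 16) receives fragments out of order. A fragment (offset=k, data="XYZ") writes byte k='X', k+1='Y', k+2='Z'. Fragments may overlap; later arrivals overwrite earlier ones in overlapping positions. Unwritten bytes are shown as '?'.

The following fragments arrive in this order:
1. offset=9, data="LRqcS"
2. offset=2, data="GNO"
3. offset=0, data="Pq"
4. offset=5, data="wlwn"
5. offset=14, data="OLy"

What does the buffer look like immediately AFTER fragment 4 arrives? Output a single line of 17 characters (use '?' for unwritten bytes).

Fragment 1: offset=9 data="LRqcS" -> buffer=?????????LRqcS???
Fragment 2: offset=2 data="GNO" -> buffer=??GNO????LRqcS???
Fragment 3: offset=0 data="Pq" -> buffer=PqGNO????LRqcS???
Fragment 4: offset=5 data="wlwn" -> buffer=PqGNOwlwnLRqcS???

Answer: PqGNOwlwnLRqcS???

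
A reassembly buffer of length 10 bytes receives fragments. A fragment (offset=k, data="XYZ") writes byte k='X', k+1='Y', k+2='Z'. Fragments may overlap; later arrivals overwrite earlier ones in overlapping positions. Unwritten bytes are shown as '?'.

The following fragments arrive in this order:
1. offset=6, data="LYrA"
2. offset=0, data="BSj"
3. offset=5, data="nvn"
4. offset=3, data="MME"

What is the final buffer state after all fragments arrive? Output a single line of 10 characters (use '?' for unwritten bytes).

Answer: BSjMMEvnrA

Derivation:
Fragment 1: offset=6 data="LYrA" -> buffer=??????LYrA
Fragment 2: offset=0 data="BSj" -> buffer=BSj???LYrA
Fragment 3: offset=5 data="nvn" -> buffer=BSj??nvnrA
Fragment 4: offset=3 data="MME" -> buffer=BSjMMEvnrA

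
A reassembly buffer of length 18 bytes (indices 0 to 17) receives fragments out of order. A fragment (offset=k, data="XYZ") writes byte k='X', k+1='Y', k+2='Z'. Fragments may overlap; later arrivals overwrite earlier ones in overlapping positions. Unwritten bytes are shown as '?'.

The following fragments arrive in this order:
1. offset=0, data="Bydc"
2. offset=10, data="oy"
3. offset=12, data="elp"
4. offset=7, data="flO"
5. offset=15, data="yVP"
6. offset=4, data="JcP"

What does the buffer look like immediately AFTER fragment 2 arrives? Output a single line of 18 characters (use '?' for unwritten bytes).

Fragment 1: offset=0 data="Bydc" -> buffer=Bydc??????????????
Fragment 2: offset=10 data="oy" -> buffer=Bydc??????oy??????

Answer: Bydc??????oy??????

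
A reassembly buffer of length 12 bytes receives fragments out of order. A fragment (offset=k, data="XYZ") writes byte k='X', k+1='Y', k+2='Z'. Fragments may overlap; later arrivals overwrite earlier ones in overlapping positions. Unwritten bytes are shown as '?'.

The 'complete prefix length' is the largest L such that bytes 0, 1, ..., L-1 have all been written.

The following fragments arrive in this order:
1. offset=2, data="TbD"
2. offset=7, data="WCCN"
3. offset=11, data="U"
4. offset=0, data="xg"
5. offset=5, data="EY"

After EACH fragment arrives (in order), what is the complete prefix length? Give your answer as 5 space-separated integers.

Answer: 0 0 0 5 12

Derivation:
Fragment 1: offset=2 data="TbD" -> buffer=??TbD??????? -> prefix_len=0
Fragment 2: offset=7 data="WCCN" -> buffer=??TbD??WCCN? -> prefix_len=0
Fragment 3: offset=11 data="U" -> buffer=??TbD??WCCNU -> prefix_len=0
Fragment 4: offset=0 data="xg" -> buffer=xgTbD??WCCNU -> prefix_len=5
Fragment 5: offset=5 data="EY" -> buffer=xgTbDEYWCCNU -> prefix_len=12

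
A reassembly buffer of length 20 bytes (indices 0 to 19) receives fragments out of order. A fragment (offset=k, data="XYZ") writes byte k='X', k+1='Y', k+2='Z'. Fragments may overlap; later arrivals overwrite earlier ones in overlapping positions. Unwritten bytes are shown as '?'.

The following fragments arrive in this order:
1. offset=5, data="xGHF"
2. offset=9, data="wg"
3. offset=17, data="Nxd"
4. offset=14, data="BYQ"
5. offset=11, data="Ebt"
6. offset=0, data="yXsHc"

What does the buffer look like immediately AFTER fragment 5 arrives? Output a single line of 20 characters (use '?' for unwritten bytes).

Fragment 1: offset=5 data="xGHF" -> buffer=?????xGHF???????????
Fragment 2: offset=9 data="wg" -> buffer=?????xGHFwg?????????
Fragment 3: offset=17 data="Nxd" -> buffer=?????xGHFwg??????Nxd
Fragment 4: offset=14 data="BYQ" -> buffer=?????xGHFwg???BYQNxd
Fragment 5: offset=11 data="Ebt" -> buffer=?????xGHFwgEbtBYQNxd

Answer: ?????xGHFwgEbtBYQNxd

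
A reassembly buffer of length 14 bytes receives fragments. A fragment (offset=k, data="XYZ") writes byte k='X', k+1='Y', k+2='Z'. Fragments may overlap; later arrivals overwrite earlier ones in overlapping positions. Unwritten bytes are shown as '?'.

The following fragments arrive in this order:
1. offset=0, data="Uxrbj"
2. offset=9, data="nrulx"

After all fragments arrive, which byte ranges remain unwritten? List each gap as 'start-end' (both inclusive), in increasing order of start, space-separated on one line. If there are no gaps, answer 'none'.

Answer: 5-8

Derivation:
Fragment 1: offset=0 len=5
Fragment 2: offset=9 len=5
Gaps: 5-8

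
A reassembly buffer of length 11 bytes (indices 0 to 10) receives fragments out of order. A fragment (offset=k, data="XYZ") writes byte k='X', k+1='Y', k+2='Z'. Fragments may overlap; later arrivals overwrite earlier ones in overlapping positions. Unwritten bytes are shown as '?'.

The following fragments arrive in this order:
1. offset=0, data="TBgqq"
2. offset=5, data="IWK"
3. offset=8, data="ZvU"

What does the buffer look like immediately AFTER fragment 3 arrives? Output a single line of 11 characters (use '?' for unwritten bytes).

Fragment 1: offset=0 data="TBgqq" -> buffer=TBgqq??????
Fragment 2: offset=5 data="IWK" -> buffer=TBgqqIWK???
Fragment 3: offset=8 data="ZvU" -> buffer=TBgqqIWKZvU

Answer: TBgqqIWKZvU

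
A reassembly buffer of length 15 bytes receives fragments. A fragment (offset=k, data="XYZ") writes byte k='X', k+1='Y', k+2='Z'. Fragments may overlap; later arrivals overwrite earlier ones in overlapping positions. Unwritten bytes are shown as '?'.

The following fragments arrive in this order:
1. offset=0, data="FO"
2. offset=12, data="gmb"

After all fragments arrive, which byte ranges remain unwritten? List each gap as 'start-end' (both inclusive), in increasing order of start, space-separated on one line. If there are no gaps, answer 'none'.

Answer: 2-11

Derivation:
Fragment 1: offset=0 len=2
Fragment 2: offset=12 len=3
Gaps: 2-11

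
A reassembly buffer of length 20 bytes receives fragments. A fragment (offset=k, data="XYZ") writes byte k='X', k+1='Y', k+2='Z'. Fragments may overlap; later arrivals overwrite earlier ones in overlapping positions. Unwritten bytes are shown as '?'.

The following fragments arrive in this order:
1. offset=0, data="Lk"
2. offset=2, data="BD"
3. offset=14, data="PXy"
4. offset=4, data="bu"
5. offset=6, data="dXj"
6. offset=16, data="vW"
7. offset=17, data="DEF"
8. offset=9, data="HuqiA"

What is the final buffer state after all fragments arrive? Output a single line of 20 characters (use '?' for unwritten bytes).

Answer: LkBDbudXjHuqiAPXvDEF

Derivation:
Fragment 1: offset=0 data="Lk" -> buffer=Lk??????????????????
Fragment 2: offset=2 data="BD" -> buffer=LkBD????????????????
Fragment 3: offset=14 data="PXy" -> buffer=LkBD??????????PXy???
Fragment 4: offset=4 data="bu" -> buffer=LkBDbu????????PXy???
Fragment 5: offset=6 data="dXj" -> buffer=LkBDbudXj?????PXy???
Fragment 6: offset=16 data="vW" -> buffer=LkBDbudXj?????PXvW??
Fragment 7: offset=17 data="DEF" -> buffer=LkBDbudXj?????PXvDEF
Fragment 8: offset=9 data="HuqiA" -> buffer=LkBDbudXjHuqiAPXvDEF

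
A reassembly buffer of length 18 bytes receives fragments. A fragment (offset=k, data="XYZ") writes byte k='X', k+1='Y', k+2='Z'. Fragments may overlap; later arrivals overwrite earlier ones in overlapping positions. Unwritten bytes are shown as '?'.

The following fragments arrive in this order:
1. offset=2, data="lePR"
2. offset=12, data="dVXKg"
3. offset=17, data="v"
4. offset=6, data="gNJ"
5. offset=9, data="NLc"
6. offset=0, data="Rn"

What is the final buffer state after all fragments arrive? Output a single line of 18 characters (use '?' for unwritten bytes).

Answer: RnlePRgNJNLcdVXKgv

Derivation:
Fragment 1: offset=2 data="lePR" -> buffer=??lePR????????????
Fragment 2: offset=12 data="dVXKg" -> buffer=??lePR??????dVXKg?
Fragment 3: offset=17 data="v" -> buffer=??lePR??????dVXKgv
Fragment 4: offset=6 data="gNJ" -> buffer=??lePRgNJ???dVXKgv
Fragment 5: offset=9 data="NLc" -> buffer=??lePRgNJNLcdVXKgv
Fragment 6: offset=0 data="Rn" -> buffer=RnlePRgNJNLcdVXKgv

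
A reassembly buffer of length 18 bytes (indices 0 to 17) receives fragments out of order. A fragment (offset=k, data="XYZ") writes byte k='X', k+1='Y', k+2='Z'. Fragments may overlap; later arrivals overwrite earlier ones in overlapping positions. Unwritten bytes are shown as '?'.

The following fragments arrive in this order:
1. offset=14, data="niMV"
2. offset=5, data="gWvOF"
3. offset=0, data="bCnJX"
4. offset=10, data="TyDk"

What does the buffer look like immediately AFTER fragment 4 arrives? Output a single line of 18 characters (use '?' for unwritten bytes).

Answer: bCnJXgWvOFTyDkniMV

Derivation:
Fragment 1: offset=14 data="niMV" -> buffer=??????????????niMV
Fragment 2: offset=5 data="gWvOF" -> buffer=?????gWvOF????niMV
Fragment 3: offset=0 data="bCnJX" -> buffer=bCnJXgWvOF????niMV
Fragment 4: offset=10 data="TyDk" -> buffer=bCnJXgWvOFTyDkniMV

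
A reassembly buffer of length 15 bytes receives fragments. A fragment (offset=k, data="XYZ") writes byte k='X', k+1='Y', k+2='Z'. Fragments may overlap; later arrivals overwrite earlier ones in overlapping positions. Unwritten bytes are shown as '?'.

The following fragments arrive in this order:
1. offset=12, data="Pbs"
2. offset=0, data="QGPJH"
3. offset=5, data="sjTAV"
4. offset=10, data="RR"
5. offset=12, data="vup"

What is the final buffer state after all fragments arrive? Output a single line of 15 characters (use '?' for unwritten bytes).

Answer: QGPJHsjTAVRRvup

Derivation:
Fragment 1: offset=12 data="Pbs" -> buffer=????????????Pbs
Fragment 2: offset=0 data="QGPJH" -> buffer=QGPJH???????Pbs
Fragment 3: offset=5 data="sjTAV" -> buffer=QGPJHsjTAV??Pbs
Fragment 4: offset=10 data="RR" -> buffer=QGPJHsjTAVRRPbs
Fragment 5: offset=12 data="vup" -> buffer=QGPJHsjTAVRRvup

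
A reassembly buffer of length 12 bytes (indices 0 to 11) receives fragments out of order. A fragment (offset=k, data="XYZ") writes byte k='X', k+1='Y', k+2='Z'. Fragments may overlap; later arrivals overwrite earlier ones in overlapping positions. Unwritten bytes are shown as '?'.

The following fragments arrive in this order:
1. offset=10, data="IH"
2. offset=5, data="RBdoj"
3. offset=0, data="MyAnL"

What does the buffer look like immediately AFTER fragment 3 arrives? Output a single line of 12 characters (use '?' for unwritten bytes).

Answer: MyAnLRBdojIH

Derivation:
Fragment 1: offset=10 data="IH" -> buffer=??????????IH
Fragment 2: offset=5 data="RBdoj" -> buffer=?????RBdojIH
Fragment 3: offset=0 data="MyAnL" -> buffer=MyAnLRBdojIH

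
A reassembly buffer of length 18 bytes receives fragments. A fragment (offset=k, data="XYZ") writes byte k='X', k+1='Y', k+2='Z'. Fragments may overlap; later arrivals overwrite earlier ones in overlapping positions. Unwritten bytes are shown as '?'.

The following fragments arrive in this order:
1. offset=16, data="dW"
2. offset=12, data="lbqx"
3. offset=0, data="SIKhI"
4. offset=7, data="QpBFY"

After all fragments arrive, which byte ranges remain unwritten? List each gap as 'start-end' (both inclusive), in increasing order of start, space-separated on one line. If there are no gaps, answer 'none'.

Answer: 5-6

Derivation:
Fragment 1: offset=16 len=2
Fragment 2: offset=12 len=4
Fragment 3: offset=0 len=5
Fragment 4: offset=7 len=5
Gaps: 5-6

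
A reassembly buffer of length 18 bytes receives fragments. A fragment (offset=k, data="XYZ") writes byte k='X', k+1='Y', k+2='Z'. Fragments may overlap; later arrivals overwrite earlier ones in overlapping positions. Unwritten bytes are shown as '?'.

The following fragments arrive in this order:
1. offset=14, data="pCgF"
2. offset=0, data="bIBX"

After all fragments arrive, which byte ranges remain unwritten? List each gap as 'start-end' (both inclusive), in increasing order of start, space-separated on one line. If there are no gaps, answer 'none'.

Answer: 4-13

Derivation:
Fragment 1: offset=14 len=4
Fragment 2: offset=0 len=4
Gaps: 4-13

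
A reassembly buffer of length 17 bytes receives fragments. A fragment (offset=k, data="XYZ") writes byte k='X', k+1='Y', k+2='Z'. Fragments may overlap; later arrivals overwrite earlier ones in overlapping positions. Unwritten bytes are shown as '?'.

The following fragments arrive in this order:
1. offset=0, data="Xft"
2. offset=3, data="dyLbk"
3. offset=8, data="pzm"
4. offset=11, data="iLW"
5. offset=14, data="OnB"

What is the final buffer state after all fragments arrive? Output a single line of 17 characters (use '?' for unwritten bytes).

Answer: XftdyLbkpzmiLWOnB

Derivation:
Fragment 1: offset=0 data="Xft" -> buffer=Xft??????????????
Fragment 2: offset=3 data="dyLbk" -> buffer=XftdyLbk?????????
Fragment 3: offset=8 data="pzm" -> buffer=XftdyLbkpzm??????
Fragment 4: offset=11 data="iLW" -> buffer=XftdyLbkpzmiLW???
Fragment 5: offset=14 data="OnB" -> buffer=XftdyLbkpzmiLWOnB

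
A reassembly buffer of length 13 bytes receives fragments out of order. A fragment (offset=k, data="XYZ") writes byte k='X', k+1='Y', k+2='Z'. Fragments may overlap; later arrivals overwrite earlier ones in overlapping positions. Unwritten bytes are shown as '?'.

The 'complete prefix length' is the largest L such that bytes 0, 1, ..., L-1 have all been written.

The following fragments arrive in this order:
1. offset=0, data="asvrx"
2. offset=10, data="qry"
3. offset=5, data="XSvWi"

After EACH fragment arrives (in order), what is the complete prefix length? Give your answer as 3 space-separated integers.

Fragment 1: offset=0 data="asvrx" -> buffer=asvrx???????? -> prefix_len=5
Fragment 2: offset=10 data="qry" -> buffer=asvrx?????qry -> prefix_len=5
Fragment 3: offset=5 data="XSvWi" -> buffer=asvrxXSvWiqry -> prefix_len=13

Answer: 5 5 13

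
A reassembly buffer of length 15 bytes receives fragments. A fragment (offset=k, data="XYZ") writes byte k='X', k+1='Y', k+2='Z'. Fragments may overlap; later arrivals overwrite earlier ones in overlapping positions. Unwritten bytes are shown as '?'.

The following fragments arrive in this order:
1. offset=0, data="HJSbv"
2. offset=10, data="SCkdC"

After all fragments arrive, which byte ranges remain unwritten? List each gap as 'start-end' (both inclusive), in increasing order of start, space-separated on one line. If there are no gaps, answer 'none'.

Answer: 5-9

Derivation:
Fragment 1: offset=0 len=5
Fragment 2: offset=10 len=5
Gaps: 5-9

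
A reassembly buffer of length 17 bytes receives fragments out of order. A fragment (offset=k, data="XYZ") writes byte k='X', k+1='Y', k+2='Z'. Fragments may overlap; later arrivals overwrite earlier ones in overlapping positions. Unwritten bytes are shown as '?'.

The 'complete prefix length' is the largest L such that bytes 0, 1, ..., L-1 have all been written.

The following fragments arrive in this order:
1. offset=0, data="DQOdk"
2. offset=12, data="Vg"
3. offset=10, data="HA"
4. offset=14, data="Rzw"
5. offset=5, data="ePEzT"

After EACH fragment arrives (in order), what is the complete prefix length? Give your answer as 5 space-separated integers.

Fragment 1: offset=0 data="DQOdk" -> buffer=DQOdk???????????? -> prefix_len=5
Fragment 2: offset=12 data="Vg" -> buffer=DQOdk???????Vg??? -> prefix_len=5
Fragment 3: offset=10 data="HA" -> buffer=DQOdk?????HAVg??? -> prefix_len=5
Fragment 4: offset=14 data="Rzw" -> buffer=DQOdk?????HAVgRzw -> prefix_len=5
Fragment 5: offset=5 data="ePEzT" -> buffer=DQOdkePEzTHAVgRzw -> prefix_len=17

Answer: 5 5 5 5 17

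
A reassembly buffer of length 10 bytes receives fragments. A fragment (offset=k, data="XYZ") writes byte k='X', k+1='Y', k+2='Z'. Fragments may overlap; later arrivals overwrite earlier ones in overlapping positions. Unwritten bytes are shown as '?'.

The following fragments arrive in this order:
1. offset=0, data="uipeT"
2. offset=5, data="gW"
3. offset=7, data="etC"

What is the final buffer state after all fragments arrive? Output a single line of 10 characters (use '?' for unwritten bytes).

Fragment 1: offset=0 data="uipeT" -> buffer=uipeT?????
Fragment 2: offset=5 data="gW" -> buffer=uipeTgW???
Fragment 3: offset=7 data="etC" -> buffer=uipeTgWetC

Answer: uipeTgWetC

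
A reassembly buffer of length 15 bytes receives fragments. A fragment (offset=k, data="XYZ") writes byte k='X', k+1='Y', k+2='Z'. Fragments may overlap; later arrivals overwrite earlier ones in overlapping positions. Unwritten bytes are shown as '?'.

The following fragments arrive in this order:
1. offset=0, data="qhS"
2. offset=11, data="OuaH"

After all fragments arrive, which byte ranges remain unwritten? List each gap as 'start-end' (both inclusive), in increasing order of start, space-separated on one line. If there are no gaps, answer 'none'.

Answer: 3-10

Derivation:
Fragment 1: offset=0 len=3
Fragment 2: offset=11 len=4
Gaps: 3-10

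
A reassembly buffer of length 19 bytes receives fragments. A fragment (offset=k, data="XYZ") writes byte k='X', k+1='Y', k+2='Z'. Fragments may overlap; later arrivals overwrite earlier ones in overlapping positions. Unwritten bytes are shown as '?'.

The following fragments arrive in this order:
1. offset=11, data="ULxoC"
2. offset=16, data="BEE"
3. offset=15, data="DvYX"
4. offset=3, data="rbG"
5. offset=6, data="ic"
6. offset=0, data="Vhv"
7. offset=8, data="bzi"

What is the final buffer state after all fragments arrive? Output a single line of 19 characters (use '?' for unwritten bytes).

Fragment 1: offset=11 data="ULxoC" -> buffer=???????????ULxoC???
Fragment 2: offset=16 data="BEE" -> buffer=???????????ULxoCBEE
Fragment 3: offset=15 data="DvYX" -> buffer=???????????ULxoDvYX
Fragment 4: offset=3 data="rbG" -> buffer=???rbG?????ULxoDvYX
Fragment 5: offset=6 data="ic" -> buffer=???rbGic???ULxoDvYX
Fragment 6: offset=0 data="Vhv" -> buffer=VhvrbGic???ULxoDvYX
Fragment 7: offset=8 data="bzi" -> buffer=VhvrbGicbziULxoDvYX

Answer: VhvrbGicbziULxoDvYX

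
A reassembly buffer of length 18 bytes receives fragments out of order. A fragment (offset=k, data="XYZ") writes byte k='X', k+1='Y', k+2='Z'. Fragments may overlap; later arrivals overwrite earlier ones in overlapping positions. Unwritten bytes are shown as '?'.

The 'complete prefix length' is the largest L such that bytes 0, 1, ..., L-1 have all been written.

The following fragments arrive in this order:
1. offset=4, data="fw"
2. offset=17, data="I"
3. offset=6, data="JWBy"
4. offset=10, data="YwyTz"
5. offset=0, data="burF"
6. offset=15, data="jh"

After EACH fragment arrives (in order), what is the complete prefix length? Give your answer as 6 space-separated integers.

Answer: 0 0 0 0 15 18

Derivation:
Fragment 1: offset=4 data="fw" -> buffer=????fw???????????? -> prefix_len=0
Fragment 2: offset=17 data="I" -> buffer=????fw???????????I -> prefix_len=0
Fragment 3: offset=6 data="JWBy" -> buffer=????fwJWBy???????I -> prefix_len=0
Fragment 4: offset=10 data="YwyTz" -> buffer=????fwJWByYwyTz??I -> prefix_len=0
Fragment 5: offset=0 data="burF" -> buffer=burFfwJWByYwyTz??I -> prefix_len=15
Fragment 6: offset=15 data="jh" -> buffer=burFfwJWByYwyTzjhI -> prefix_len=18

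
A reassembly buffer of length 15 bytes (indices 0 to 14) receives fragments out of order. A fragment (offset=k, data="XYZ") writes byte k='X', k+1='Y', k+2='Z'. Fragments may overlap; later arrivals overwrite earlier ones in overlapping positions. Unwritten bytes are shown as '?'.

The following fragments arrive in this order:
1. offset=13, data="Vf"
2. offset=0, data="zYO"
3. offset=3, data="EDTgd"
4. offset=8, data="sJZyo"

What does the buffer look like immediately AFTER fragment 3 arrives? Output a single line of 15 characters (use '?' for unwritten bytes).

Fragment 1: offset=13 data="Vf" -> buffer=?????????????Vf
Fragment 2: offset=0 data="zYO" -> buffer=zYO??????????Vf
Fragment 3: offset=3 data="EDTgd" -> buffer=zYOEDTgd?????Vf

Answer: zYOEDTgd?????Vf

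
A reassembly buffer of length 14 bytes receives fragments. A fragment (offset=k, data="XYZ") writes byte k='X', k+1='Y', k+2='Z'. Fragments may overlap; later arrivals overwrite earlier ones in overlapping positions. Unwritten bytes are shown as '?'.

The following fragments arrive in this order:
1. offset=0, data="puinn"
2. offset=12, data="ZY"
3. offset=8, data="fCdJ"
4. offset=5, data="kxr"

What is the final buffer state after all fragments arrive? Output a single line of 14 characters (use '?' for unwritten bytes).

Answer: puinnkxrfCdJZY

Derivation:
Fragment 1: offset=0 data="puinn" -> buffer=puinn?????????
Fragment 2: offset=12 data="ZY" -> buffer=puinn???????ZY
Fragment 3: offset=8 data="fCdJ" -> buffer=puinn???fCdJZY
Fragment 4: offset=5 data="kxr" -> buffer=puinnkxrfCdJZY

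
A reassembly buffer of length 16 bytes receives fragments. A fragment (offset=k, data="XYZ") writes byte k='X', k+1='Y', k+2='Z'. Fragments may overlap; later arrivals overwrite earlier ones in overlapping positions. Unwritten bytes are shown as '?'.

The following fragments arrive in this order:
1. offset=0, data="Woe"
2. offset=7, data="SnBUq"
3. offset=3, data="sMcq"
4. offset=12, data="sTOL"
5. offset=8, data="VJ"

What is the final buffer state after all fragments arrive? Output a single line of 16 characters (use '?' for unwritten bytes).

Fragment 1: offset=0 data="Woe" -> buffer=Woe?????????????
Fragment 2: offset=7 data="SnBUq" -> buffer=Woe????SnBUq????
Fragment 3: offset=3 data="sMcq" -> buffer=WoesMcqSnBUq????
Fragment 4: offset=12 data="sTOL" -> buffer=WoesMcqSnBUqsTOL
Fragment 5: offset=8 data="VJ" -> buffer=WoesMcqSVJUqsTOL

Answer: WoesMcqSVJUqsTOL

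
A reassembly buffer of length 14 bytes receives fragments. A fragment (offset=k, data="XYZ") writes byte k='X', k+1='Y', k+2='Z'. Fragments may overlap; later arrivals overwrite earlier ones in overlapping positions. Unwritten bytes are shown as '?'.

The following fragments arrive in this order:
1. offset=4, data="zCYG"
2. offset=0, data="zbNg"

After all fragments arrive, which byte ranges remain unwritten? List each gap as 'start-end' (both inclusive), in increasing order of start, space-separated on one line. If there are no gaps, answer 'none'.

Answer: 8-13

Derivation:
Fragment 1: offset=4 len=4
Fragment 2: offset=0 len=4
Gaps: 8-13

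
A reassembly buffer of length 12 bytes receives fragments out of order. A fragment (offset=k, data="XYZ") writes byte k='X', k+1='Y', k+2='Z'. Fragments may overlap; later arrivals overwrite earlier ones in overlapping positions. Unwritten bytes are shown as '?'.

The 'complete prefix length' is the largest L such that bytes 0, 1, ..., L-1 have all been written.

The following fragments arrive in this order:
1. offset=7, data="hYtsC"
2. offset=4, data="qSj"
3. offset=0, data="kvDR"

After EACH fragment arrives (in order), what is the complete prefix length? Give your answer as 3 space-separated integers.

Answer: 0 0 12

Derivation:
Fragment 1: offset=7 data="hYtsC" -> buffer=???????hYtsC -> prefix_len=0
Fragment 2: offset=4 data="qSj" -> buffer=????qSjhYtsC -> prefix_len=0
Fragment 3: offset=0 data="kvDR" -> buffer=kvDRqSjhYtsC -> prefix_len=12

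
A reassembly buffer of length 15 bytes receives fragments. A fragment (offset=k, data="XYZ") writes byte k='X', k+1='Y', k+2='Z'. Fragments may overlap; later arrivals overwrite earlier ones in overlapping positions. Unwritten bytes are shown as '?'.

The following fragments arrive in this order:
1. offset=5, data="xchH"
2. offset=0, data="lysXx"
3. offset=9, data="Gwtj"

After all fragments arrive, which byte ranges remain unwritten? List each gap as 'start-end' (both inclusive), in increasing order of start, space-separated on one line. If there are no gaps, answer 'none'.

Fragment 1: offset=5 len=4
Fragment 2: offset=0 len=5
Fragment 3: offset=9 len=4
Gaps: 13-14

Answer: 13-14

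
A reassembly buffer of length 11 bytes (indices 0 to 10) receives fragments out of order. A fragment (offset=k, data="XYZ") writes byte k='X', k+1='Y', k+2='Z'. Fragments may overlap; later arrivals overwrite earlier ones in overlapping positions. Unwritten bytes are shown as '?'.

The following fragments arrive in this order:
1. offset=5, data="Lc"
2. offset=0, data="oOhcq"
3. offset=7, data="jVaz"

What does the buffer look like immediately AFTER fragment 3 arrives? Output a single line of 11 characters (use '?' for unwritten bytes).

Answer: oOhcqLcjVaz

Derivation:
Fragment 1: offset=5 data="Lc" -> buffer=?????Lc????
Fragment 2: offset=0 data="oOhcq" -> buffer=oOhcqLc????
Fragment 3: offset=7 data="jVaz" -> buffer=oOhcqLcjVaz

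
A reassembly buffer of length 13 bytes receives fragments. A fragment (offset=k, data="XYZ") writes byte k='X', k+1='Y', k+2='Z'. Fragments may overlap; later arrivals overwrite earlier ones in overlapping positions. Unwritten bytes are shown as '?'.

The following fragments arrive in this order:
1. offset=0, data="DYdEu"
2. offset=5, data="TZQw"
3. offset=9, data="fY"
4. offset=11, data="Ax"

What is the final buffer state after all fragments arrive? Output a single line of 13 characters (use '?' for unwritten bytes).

Fragment 1: offset=0 data="DYdEu" -> buffer=DYdEu????????
Fragment 2: offset=5 data="TZQw" -> buffer=DYdEuTZQw????
Fragment 3: offset=9 data="fY" -> buffer=DYdEuTZQwfY??
Fragment 4: offset=11 data="Ax" -> buffer=DYdEuTZQwfYAx

Answer: DYdEuTZQwfYAx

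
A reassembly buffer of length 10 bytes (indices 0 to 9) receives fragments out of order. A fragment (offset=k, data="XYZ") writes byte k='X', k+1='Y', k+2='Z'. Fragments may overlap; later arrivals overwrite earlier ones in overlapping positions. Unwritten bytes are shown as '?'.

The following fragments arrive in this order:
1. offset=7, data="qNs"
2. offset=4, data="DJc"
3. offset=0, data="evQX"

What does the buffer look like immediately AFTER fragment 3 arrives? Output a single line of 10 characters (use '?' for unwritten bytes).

Answer: evQXDJcqNs

Derivation:
Fragment 1: offset=7 data="qNs" -> buffer=???????qNs
Fragment 2: offset=4 data="DJc" -> buffer=????DJcqNs
Fragment 3: offset=0 data="evQX" -> buffer=evQXDJcqNs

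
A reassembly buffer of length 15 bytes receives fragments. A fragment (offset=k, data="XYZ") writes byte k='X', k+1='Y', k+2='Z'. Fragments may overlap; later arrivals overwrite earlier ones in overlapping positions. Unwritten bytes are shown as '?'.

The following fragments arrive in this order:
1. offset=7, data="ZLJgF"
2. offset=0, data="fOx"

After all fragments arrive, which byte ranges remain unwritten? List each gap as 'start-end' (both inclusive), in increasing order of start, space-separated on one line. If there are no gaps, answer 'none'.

Answer: 3-6 12-14

Derivation:
Fragment 1: offset=7 len=5
Fragment 2: offset=0 len=3
Gaps: 3-6 12-14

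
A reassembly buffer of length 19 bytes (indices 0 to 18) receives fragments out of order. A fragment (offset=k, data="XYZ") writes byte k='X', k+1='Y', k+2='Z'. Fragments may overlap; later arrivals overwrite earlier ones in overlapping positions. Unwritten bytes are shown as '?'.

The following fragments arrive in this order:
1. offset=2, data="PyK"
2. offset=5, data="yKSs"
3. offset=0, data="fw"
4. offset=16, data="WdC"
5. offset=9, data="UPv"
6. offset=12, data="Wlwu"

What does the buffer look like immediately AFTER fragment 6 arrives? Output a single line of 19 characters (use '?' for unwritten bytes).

Answer: fwPyKyKSsUPvWlwuWdC

Derivation:
Fragment 1: offset=2 data="PyK" -> buffer=??PyK??????????????
Fragment 2: offset=5 data="yKSs" -> buffer=??PyKyKSs??????????
Fragment 3: offset=0 data="fw" -> buffer=fwPyKyKSs??????????
Fragment 4: offset=16 data="WdC" -> buffer=fwPyKyKSs???????WdC
Fragment 5: offset=9 data="UPv" -> buffer=fwPyKyKSsUPv????WdC
Fragment 6: offset=12 data="Wlwu" -> buffer=fwPyKyKSsUPvWlwuWdC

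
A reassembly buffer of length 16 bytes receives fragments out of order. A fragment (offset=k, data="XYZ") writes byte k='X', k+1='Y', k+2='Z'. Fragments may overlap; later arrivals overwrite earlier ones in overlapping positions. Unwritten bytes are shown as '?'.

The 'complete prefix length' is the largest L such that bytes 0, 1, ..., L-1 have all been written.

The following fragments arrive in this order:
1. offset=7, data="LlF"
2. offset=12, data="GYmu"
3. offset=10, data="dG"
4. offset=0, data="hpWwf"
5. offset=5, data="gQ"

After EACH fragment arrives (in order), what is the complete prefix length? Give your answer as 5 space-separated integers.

Fragment 1: offset=7 data="LlF" -> buffer=???????LlF?????? -> prefix_len=0
Fragment 2: offset=12 data="GYmu" -> buffer=???????LlF??GYmu -> prefix_len=0
Fragment 3: offset=10 data="dG" -> buffer=???????LlFdGGYmu -> prefix_len=0
Fragment 4: offset=0 data="hpWwf" -> buffer=hpWwf??LlFdGGYmu -> prefix_len=5
Fragment 5: offset=5 data="gQ" -> buffer=hpWwfgQLlFdGGYmu -> prefix_len=16

Answer: 0 0 0 5 16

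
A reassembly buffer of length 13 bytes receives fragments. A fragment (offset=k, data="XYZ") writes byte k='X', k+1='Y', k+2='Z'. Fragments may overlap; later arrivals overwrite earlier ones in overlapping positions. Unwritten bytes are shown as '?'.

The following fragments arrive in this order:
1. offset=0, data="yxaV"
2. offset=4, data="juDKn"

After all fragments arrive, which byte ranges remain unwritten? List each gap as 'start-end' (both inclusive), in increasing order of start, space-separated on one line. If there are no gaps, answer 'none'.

Fragment 1: offset=0 len=4
Fragment 2: offset=4 len=5
Gaps: 9-12

Answer: 9-12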